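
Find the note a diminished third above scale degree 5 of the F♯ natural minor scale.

Eb

Scale degree 5 of F# natural minor is C#.
A diminished third (2 semitones) above C# lands on the letter E, giving Eb.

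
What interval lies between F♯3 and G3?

minor second

The letter names run F→G, a span of 1 letter step, so the interval is some kind of second.
F# to G is 1 semitone. A major second is 2, so 1 makes it minor.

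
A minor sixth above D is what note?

D up a major sixth is B, so the target letter is B.
From D, a minor sixth is 8 semitones up: Bb.

Bb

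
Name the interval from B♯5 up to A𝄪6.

The letter names run B→A, a span of 6 letter steps, so the interval is some kind of seventh.
B# to A## is 11 semitones. A major seventh is 11, so 11 makes it major.

major seventh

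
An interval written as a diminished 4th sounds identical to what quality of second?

doubly augmented

A diminished fourth spans 4 semitones.
A second spanning 4 semitones is doubly augmented (the major second is 2).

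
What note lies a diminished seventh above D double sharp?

C#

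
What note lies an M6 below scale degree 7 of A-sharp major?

Scale degree 7 of A# major is G##.
A major sixth (9 semitones) below G## lands on the letter B, giving B#.

B#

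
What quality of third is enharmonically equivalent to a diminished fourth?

A diminished fourth spans 4 semitones.
A third spanning 4 semitones is major (the major third is 4).

major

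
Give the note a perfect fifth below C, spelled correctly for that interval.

F

C down a perfect fifth is F, so the target letter is F.
From C, a perfect fifth is 7 semitones down: F.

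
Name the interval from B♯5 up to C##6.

major second

The letter names run B→C, a span of 1 letter step, so the interval is some kind of second.
B# to C## is 2 semitones. A major second is 2, so 2 makes it major.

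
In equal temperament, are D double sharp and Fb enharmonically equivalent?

D## is pitch class 4; Fb is pitch class 4.
All spellings map to pitch class 4, so they are enharmonically equivalent.

Yes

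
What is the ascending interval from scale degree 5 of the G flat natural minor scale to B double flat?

minor sixth

Scale degree 5 of Gb natural minor is Db.
Db up to Bbb: letters D→B make it a sixth; 8 semitones makes it minor.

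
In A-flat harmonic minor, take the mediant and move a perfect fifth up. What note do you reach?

Gb

The mediant of Ab harmonic minor is Cb.
A perfect fifth (7 semitones) above Cb lands on the letter G, giving Gb.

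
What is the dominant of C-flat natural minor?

Degree 5 takes the letter 4 steps above C, which is G.
In natural minor, degree 5 sits 7 semitones above the tonic. Cb + 7 semitones is pitch class 6, spelled on G as Gb.

Gb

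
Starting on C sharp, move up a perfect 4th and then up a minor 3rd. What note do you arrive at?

A perfect fourth up from C# is F# (letter F, 5 semitones up).
A minor third up from F# is A (letter A, 3 semitones up).

A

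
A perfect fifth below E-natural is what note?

E down a perfect fifth is A, so the target letter is A.
From E, a perfect fifth is 7 semitones down: A.

A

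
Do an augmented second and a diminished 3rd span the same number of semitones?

No

An augmented second spans 3 semitones; a diminished third spans 2.
The spans differ, so they are not enharmonic equivalents.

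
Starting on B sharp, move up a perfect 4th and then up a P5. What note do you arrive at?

A perfect fourth up from B# is E# (letter E, 5 semitones up).
A perfect fifth up from E# is B# (letter B, 7 semitones up).

B#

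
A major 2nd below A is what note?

G

A down a major second is G, so the target letter is G.
From A, a major second is 2 semitones down: G.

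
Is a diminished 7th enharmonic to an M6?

Yes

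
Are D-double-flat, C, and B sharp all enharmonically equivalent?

Dbb = pitch class 0 and C = pitch class 0 and B# = pitch class 0 — the same pitch class, so they are enharmonic equivalents.

Yes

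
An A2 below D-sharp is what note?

C

A second below D lands on the letter C.
An augmented second spans 3 semitones, so D# moves to pitch class 0. On the letter C that is C.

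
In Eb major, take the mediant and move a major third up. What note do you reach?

B

The mediant of Eb major is G.
A major third (4 semitones) above G lands on the letter B, giving B.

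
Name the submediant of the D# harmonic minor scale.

B

Degree 6 takes the letter 5 steps above D, which is B.
In harmonic minor, degree 6 sits 8 semitones above the tonic. D# + 8 semitones is pitch class 11, spelled on B as B.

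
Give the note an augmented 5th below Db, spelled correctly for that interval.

Gbb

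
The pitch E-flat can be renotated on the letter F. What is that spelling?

Plain F sits 2 semitones above Eb, so on the letter F the same pitch needs a double flat: Fbb.

Fbb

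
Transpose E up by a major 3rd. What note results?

G#

A third above E lands on the letter G.
A major third spans 4 semitones, so E moves to pitch class 8. On the letter G that is G#.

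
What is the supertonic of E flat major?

The Eb major scale runs Eb F G Ab Bb C D.
Degree 2 is F.

F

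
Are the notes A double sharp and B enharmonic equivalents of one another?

Yes

A## = pitch class 11 and B = pitch class 11 — the same pitch class, so they are enharmonic equivalents.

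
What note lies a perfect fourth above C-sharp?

C up a perfect fourth is F, so the target letter is F.
From C#, a perfect fourth is 5 semitones up: F#.

F#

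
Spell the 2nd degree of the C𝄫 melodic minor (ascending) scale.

Degree 2 takes the letter 1 step above C, which is D.
In melodic minor (ascending), degree 2 sits 2 semitones above the tonic. Cbb + 2 semitones is pitch class 0, spelled on D as Dbb.

Dbb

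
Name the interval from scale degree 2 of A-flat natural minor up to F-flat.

Scale degree 2 of Ab natural minor is Bb.
Bb up to Fb: letters B→F make it a fifth; 6 semitones makes it diminished.

diminished fifth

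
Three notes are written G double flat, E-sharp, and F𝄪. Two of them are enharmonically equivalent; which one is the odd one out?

F##

In 12-tone equal temperament, enharmonic equivalents share a pitch class. Gbb is pitch class 5; E# is pitch class 5; F## is pitch class 7.
Gbb and E# share pitch class 5, while F## is pitch class 7.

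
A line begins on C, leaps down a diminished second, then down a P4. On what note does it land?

F##

A diminished second down from C is B# (letter B, 0 semitones down).
A perfect fourth down from B# is F## (letter F, 5 semitones down).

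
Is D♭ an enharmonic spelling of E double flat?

Two spellings are enharmonically equivalent only if they share a pitch class.
Here Db → 1, Ebb → 2; 1 ≠ 2, so they are not.

No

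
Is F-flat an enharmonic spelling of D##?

Fb = pitch class 4 and D## = pitch class 4 — the same pitch class, so they are enharmonic equivalents.

Yes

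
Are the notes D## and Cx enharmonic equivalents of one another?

No

D## is pitch class 4; C## is pitch class 2.
The pitch classes differ (4 vs. 2), so they are not enharmonic equivalents.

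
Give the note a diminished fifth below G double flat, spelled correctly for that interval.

Cb

A fifth below G lands on the letter C.
A diminished fifth spans 6 semitones, so Gbb moves to pitch class 11. On the letter C that is Cb.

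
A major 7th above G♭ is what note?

F

G up a major seventh is F#, so the target letter is F.
From Gb, a major seventh is 11 semitones up: F.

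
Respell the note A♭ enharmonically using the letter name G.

Ab is pitch class 8. The letter G alone is pitch class 7.
To reach pitch class 8 from G requires an offset of +1 semitone, i.e. sharp: G#.

G#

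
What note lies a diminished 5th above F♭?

Cbb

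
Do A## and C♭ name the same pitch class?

Yes

A## = pitch class 11 and Cb = pitch class 11 — the same pitch class, so they are enharmonic equivalents.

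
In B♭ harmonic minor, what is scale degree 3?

The Bb harmonic minor scale runs Bb C Db Eb F Gb A.
Degree 3 is Db.

Db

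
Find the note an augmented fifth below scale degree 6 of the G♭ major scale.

Scale degree 6 of Gb major is Eb.
An augmented fifth (8 semitones) below Eb lands on the letter A, giving Abb.

Abb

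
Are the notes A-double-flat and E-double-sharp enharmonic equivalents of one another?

Two spellings are enharmonically equivalent only if they share a pitch class.
Here Abb → 7, E## → 6; 6 ≠ 7, so they are not.

No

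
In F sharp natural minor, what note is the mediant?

Degree 3 takes the letter 2 steps above F, which is A.
In natural minor, degree 3 sits 3 semitones above the tonic. F# + 3 semitones is pitch class 9, spelled on A as A.

A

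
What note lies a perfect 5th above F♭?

Cb

F up a perfect fifth is C, so the target letter is C.
From Fb, a perfect fifth is 7 semitones up: Cb.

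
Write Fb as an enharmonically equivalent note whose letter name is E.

Plain E sits at the same pitch as Fb, so on the letter E the same pitch needs a natural: E.

E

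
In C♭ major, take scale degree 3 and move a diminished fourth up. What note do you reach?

Scale degree 3 of Cb major is Eb.
A diminished fourth (4 semitones) above Eb lands on the letter A, giving Abb.

Abb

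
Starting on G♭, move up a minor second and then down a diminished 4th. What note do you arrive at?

A minor second up from Gb is Abb (letter A, 1 semitone up).
A diminished fourth down from Abb is Eb (letter E, 4 semitones down).

Eb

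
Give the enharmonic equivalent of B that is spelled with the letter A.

A##

Plain A sits 2 semitones below B, so on the letter A the same pitch needs a double sharp: A##.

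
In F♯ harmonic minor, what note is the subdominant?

B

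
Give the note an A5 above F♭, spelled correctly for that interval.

C

F up a perfect fifth is C, so the target letter is C.
From Fb, an augmented fifth is 8 semitones up: C.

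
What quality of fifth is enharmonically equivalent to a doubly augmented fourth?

A doubly augmented fourth spans 7 semitones.
A fifth spanning 7 semitones is perfect (the perfect fifth is 7).

perfect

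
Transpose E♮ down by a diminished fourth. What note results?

B#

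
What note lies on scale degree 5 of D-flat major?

Ab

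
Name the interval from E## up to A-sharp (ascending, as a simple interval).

diminished fourth

Counting letters E–F–G–A gives a fourth.
E##→A# = 4 semitones, 1 narrower than the perfect fourth (5), so diminished.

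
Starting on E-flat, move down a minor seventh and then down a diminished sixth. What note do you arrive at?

A#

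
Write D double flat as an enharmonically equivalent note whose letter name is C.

C

Plain C sits at the same pitch as Dbb, so on the letter C the same pitch needs a natural: C.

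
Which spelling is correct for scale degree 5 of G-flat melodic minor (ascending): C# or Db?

Db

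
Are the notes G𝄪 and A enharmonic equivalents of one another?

Yes

G## is pitch class 9; A is pitch class 9.
All spellings map to pitch class 9, so they are enharmonically equivalent.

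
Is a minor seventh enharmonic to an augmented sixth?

A minor seventh spans 10 semitones; an augmented sixth spans 10.
They are enharmonically equivalent.

Yes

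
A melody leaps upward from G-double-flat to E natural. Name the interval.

doubly augmented sixth

The letter names run G→E, a span of 5 letter steps, so the interval is some kind of sixth.
Gbb to E is 11 semitones. A major sixth is 9, so 11 makes it doubly augmented.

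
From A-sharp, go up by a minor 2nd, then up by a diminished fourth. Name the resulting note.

Eb

A minor second up from A# is B (letter B, 1 semitone up).
A diminished fourth up from B is Eb (letter E, 4 semitones up).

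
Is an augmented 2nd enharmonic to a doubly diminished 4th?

Yes

An augmented second spans 3 semitones; a doubly diminished fourth spans 3.
They are enharmonically equivalent.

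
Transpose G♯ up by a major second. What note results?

A#

G up a major second is A, so the target letter is A.
From G#, a major second is 2 semitones up: A#.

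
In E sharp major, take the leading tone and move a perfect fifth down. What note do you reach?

G##

The leading tone of E# major is D##.
A perfect fifth (7 semitones) below D## lands on the letter G, giving G##.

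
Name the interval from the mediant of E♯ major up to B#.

minor third

The mediant of E# major is G##.
G## up to B#: letters G→B make it a third; 3 semitones makes it minor.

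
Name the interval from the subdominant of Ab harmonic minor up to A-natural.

augmented fifth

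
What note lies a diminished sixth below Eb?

E down a major sixth is G, so the target letter is G.
From Eb, a diminished sixth is 7 semitones down: G#.

G#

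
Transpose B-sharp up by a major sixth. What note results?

B up a major sixth is G#, so the target letter is G.
From B#, a major sixth is 9 semitones up: G##.

G##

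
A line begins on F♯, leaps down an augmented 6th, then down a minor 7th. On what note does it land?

Bb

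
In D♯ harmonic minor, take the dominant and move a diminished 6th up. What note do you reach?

The dominant of D# harmonic minor is A#.
A diminished sixth (7 semitones) above A# lands on the letter F, giving F.

F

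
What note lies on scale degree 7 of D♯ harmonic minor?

The D# harmonic minor scale runs D# E# F# G# A# B C##.
Degree 7 is C##.

C##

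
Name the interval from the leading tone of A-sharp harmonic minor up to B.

The leading tone of A# harmonic minor is G##.
G## up to B: letters G→B make it a third; 2 semitones makes it diminished.

diminished third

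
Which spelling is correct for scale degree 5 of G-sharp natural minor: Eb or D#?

D#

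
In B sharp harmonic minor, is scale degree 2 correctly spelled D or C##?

C##

Each scale degree takes a distinct letter name. Degree 2 of a scale on B must use the letter C.
C## and D are enharmonically the same pitch, but only C## uses the letter C, so it is the correct spelling here.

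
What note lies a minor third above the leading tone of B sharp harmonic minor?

C##

The leading tone of B# harmonic minor is A##.
A minor third (3 semitones) above A## lands on the letter C, giving C##.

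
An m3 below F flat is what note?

Db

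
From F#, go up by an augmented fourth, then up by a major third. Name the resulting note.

An augmented fourth up from F# is B# (letter B, 6 semitones up).
A major third up from B# is D## (letter D, 4 semitones up).

D##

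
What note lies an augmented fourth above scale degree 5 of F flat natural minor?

Scale degree 5 of Fb natural minor is Cb.
An augmented fourth (6 semitones) above Cb lands on the letter F, giving F.

F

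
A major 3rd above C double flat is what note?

A third above C lands on the letter E.
A major third spans 4 semitones, so Cbb moves to pitch class 2. On the letter E that is Ebb.

Ebb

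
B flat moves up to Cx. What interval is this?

The letter names run B→C, a span of 1 letter step, so the interval is some kind of second.
Bb to C## is 4 semitones. A major second is 2, so 4 makes it doubly augmented.

doubly augmented second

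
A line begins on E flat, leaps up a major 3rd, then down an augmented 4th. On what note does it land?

Db

A major third up from Eb is G (letter G, 4 semitones up).
An augmented fourth down from G is Db (letter D, 6 semitones down).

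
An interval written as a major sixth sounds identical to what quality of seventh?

diminished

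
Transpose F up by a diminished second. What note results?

Gbb

F up a major second is G, so the target letter is G.
From F, a diminished second is 0 semitones up: Gbb.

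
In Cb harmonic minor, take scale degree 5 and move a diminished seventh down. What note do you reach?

A

Scale degree 5 of Cb harmonic minor is Gb.
A diminished seventh (9 semitones) below Gb lands on the letter A, giving A.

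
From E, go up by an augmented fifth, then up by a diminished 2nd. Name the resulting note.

C

An augmented fifth up from E is B# (letter B, 8 semitones up).
A diminished second up from B# is C (letter C, 0 semitones up).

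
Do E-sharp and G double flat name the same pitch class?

E# = pitch class 5 and Gbb = pitch class 5 — the same pitch class, so they are enharmonic equivalents.

Yes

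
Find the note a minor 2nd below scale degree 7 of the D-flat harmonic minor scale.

Scale degree 7 of Db harmonic minor is C.
A minor second (1 semitone) below C lands on the letter B, giving B.

B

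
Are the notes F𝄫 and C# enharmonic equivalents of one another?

Fbb is pitch class 3; C# is pitch class 1.
The pitch classes differ (3 vs. 1), so they are not enharmonic equivalents.

No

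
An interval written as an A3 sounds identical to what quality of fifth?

An augmented third spans 5 semitones.
A fifth spanning 5 semitones is doubly diminished (the perfect fifth is 7).

doubly diminished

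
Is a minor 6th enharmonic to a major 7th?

No

A minor sixth spans 8 semitones; a major seventh spans 11.
The spans differ, so they are not enharmonic equivalents.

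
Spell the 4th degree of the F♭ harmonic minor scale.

The Fb harmonic minor scale runs Fb Gb Abb Bbb Cb Dbb Eb.
Degree 4 is Bbb.

Bbb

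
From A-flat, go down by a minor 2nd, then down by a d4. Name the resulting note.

D#

A minor second down from Ab is G (letter G, 1 semitone down).
A diminished fourth down from G is D# (letter D, 4 semitones down).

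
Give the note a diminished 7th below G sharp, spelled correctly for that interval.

A##

G down a major seventh is Ab, so the target letter is A.
From G#, a diminished seventh is 9 semitones down: A##.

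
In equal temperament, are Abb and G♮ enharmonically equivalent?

Yes

Abb = pitch class 7 and G = pitch class 7 — the same pitch class, so they are enharmonic equivalents.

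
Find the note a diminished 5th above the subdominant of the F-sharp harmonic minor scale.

The subdominant of F# harmonic minor is B.
A diminished fifth (6 semitones) above B lands on the letter F, giving F.

F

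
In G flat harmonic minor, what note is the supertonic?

The Gb harmonic minor scale runs Gb Ab Bbb Cb Db Ebb F.
Degree 2 is Ab.

Ab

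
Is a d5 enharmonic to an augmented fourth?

A diminished fifth spans 6 semitones; an augmented fourth spans 6.
They are enharmonically equivalent.

Yes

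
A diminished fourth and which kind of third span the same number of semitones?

A diminished fourth spans 4 semitones.
A third spanning 4 semitones is major (the major third is 4).

major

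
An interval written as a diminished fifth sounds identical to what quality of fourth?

augmented

A diminished fifth spans 6 semitones.
A fourth spanning 6 semitones is augmented (the perfect fourth is 5).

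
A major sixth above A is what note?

A sixth above A lands on the letter F.
A major sixth spans 9 semitones, so A moves to pitch class 6. On the letter F that is F#.

F#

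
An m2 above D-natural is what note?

Eb

D up a major second is E, so the target letter is E.
From D, a minor second is 1 semitone up: Eb.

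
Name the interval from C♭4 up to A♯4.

The letter names run C→A, a span of 5 letter steps, so the interval is some kind of sixth.
Cb to A# is 11 semitones. A major sixth is 9, so 11 makes it doubly augmented.

doubly augmented sixth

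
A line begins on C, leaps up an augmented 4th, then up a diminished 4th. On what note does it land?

An augmented fourth up from C is F# (letter F, 6 semitones up).
A diminished fourth up from F# is Bb (letter B, 4 semitones up).

Bb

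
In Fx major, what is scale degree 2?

G##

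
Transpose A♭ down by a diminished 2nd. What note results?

G#

A second below A lands on the letter G.
A diminished second spans 0 semitones, so Ab moves to pitch class 8. On the letter G that is G#.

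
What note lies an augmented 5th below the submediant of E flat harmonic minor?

Fbb

The submediant of Eb harmonic minor is Cb.
An augmented fifth (8 semitones) below Cb lands on the letter F, giving Fbb.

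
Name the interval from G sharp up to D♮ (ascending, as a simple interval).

diminished fifth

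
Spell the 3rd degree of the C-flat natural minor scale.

The Cb natural minor scale runs Cb Db Ebb Fb Gb Abb Bbb.
Degree 3 is Ebb.

Ebb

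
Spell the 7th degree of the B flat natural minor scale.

Ab

Degree 7 takes the letter 6 steps above B, which is A.
In natural minor, degree 7 sits 10 semitones above the tonic. Bb + 10 semitones is pitch class 8, spelled on A as Ab.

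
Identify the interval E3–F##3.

The letter names run E→F, a span of 1 letter step, so the interval is some kind of second.
E to F## is 3 semitones. A major second is 2, so 3 makes it augmented.

augmented second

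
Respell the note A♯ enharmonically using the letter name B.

Bb

A# is pitch class 10. The letter B alone is pitch class 11.
To reach pitch class 10 from B requires an offset of -1 semitone, i.e. flat: Bb.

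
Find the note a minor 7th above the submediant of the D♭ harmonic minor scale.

The submediant of Db harmonic minor is Bbb.
A minor seventh (10 semitones) above Bbb lands on the letter A, giving Abb.

Abb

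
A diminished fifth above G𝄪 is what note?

A fifth above G lands on the letter D.
A diminished fifth spans 6 semitones, so G## moves to pitch class 3. On the letter D that is D#.

D#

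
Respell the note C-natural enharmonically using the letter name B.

B#

C is pitch class 0. The letter B alone is pitch class 11.
To reach pitch class 0 from B requires an offset of +1 semitone, i.e. sharp: B#.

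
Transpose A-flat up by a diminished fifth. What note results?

A fifth above A lands on the letter E.
A diminished fifth spans 6 semitones, so Ab moves to pitch class 2. On the letter E that is Ebb.

Ebb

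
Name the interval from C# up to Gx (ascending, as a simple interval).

augmented fifth

Counting letters C–D–E–F–G gives a fifth.
C#→G## = 8 semitones, 1 wider than the perfect fifth (7), so augmented.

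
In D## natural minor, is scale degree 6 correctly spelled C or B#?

B#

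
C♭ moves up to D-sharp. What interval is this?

doubly augmented second

The letter names run C→D, a span of 1 letter step, so the interval is some kind of second.
Cb to D# is 4 semitones. A major second is 2, so 4 makes it doubly augmented.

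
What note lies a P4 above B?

E

B up a perfect fourth is E, so the target letter is E.
From B, a perfect fourth is 5 semitones up: E.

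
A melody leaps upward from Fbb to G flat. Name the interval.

augmented second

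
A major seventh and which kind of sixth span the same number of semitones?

A major seventh spans 11 semitones.
A sixth spanning 11 semitones is doubly augmented (the major sixth is 9).

doubly augmented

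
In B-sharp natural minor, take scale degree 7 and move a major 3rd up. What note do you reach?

Scale degree 7 of B# natural minor is A#.
A major third (4 semitones) above A# lands on the letter C, giving C##.

C##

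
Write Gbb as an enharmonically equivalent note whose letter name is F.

Plain F sits at the same pitch as Gbb, so on the letter F the same pitch needs a natural: F.

F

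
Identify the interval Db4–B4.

augmented sixth

The letter names run D→B, a span of 5 letter steps, so the interval is some kind of sixth.
Db to B is 10 semitones. A major sixth is 9, so 10 makes it augmented.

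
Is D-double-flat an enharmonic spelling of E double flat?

No

Dbb is pitch class 0; Ebb is pitch class 2.
The pitch classes differ (0 vs. 2), so they are not enharmonic equivalents.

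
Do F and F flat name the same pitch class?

No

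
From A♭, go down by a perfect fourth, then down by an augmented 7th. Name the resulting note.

A perfect fourth down from Ab is Eb (letter E, 5 semitones down).
An augmented seventh down from Eb is Fbb (letter F, 12 semitones down).

Fbb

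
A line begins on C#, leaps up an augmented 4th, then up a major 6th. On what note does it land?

An augmented fourth up from C# is F## (letter F, 6 semitones up).
A major sixth up from F## is D## (letter D, 9 semitones up).

D##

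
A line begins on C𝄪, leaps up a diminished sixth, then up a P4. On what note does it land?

D

A diminished sixth up from C## is A (letter A, 7 semitones up).
A perfect fourth up from A is D (letter D, 5 semitones up).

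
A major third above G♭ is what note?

Bb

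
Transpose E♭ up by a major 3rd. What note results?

A third above E lands on the letter G.
A major third spans 4 semitones, so Eb moves to pitch class 7. On the letter G that is G.

G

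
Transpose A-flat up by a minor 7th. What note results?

Gb

A seventh above A lands on the letter G.
A minor seventh spans 10 semitones, so Ab moves to pitch class 6. On the letter G that is Gb.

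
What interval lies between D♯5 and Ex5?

The letter names run D→E, a span of 1 letter step, so the interval is some kind of second.
D# to E## is 3 semitones. A major second is 2, so 3 makes it augmented.

augmented second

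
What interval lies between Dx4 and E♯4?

Counting letters D–E gives a second.
D##→E# = 1 semitone, 1 narrower than the major second (2), so minor.

minor second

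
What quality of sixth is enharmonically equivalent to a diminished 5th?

doubly diminished

A diminished fifth spans 6 semitones.
A sixth spanning 6 semitones is doubly diminished (the major sixth is 9).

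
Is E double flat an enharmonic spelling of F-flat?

No

Two spellings are enharmonically equivalent only if they share a pitch class.
Here Ebb → 2, Fb → 4; 2 ≠ 4, so they are not.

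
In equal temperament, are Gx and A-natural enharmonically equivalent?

G## = pitch class 9 and A = pitch class 9 — the same pitch class, so they are enharmonic equivalents.

Yes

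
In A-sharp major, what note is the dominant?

E#

The A# major scale runs A# B# C## D# E# F## G##.
Degree 5 is E#.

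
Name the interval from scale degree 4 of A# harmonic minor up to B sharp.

Scale degree 4 of A# harmonic minor is D#.
D# up to B#: letters D→B make it a sixth; 9 semitones makes it major.

major sixth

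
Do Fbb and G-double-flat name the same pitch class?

Two spellings are enharmonically equivalent only if they share a pitch class.
Here Fbb → 3, Gbb → 5; 3 ≠ 5, so they are not.

No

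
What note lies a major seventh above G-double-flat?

Fb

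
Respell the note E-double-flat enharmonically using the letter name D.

D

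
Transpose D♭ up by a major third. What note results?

F

D up a major third is F#, so the target letter is F.
From Db, a major third is 4 semitones up: F.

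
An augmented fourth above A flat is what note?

D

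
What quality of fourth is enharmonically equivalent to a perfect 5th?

doubly augmented

A perfect fifth spans 7 semitones.
A fourth spanning 7 semitones is doubly augmented (the perfect fourth is 5).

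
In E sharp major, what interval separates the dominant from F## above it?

perfect fifth

The dominant of E# major is B#.
B# up to F##: letters B→F make it a fifth; 7 semitones makes it perfect.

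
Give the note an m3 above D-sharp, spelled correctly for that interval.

D up a major third is F#, so the target letter is F.
From D#, a minor third is 3 semitones up: F#.

F#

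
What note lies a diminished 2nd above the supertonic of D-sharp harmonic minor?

F

The supertonic of D# harmonic minor is E#.
A diminished second (0 semitones) above E# lands on the letter F, giving F.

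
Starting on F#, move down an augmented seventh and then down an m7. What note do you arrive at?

An augmented seventh down from F# is Gb (letter G, 12 semitones down).
A minor seventh down from Gb is Ab (letter A, 10 semitones down).

Ab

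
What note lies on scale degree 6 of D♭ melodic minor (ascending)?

The Db melodic minor (ascending) scale runs Db Eb Fb Gb Ab Bb C.
Degree 6 is Bb.

Bb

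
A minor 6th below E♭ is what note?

A sixth below E lands on the letter G.
A minor sixth spans 8 semitones, so Eb moves to pitch class 7. On the letter G that is G.

G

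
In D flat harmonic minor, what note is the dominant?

Ab

The Db harmonic minor scale runs Db Eb Fb Gb Ab Bbb C.
Degree 5 is Ab.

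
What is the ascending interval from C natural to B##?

The letter names run C→B, a span of 6 letter steps, so the interval is some kind of seventh.
C to B## is 13 semitones. A major seventh is 11, so 13 makes it doubly augmented.

doubly augmented seventh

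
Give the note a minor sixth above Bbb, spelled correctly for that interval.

A sixth above B lands on the letter G.
A minor sixth spans 8 semitones, so Bbb moves to pitch class 5. On the letter G that is Gbb.

Gbb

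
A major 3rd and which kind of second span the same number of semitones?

A major third spans 4 semitones.
A second spanning 4 semitones is doubly augmented (the major second is 2).

doubly augmented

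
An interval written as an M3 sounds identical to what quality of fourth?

diminished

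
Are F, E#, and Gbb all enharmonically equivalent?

Yes

F is pitch class 5; E# is pitch class 5; Gbb is pitch class 5.
All spellings map to pitch class 5, so they are enharmonically equivalent.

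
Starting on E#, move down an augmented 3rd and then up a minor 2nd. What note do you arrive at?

An augmented third down from E# is C (letter C, 5 semitones down).
A minor second up from C is Db (letter D, 1 semitone up).

Db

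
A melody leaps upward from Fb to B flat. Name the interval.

augmented fourth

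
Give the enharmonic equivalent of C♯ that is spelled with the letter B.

Plain B sits 2 semitones below C#, so on the letter B the same pitch needs a double sharp: B##.

B##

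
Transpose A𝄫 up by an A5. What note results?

A up a perfect fifth is E, so the target letter is E.
From Abb, an augmented fifth is 8 semitones up: Eb.

Eb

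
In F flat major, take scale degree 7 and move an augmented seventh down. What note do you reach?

Scale degree 7 of Fb major is Eb.
An augmented seventh (12 semitones) below Eb lands on the letter F, giving Fbb.

Fbb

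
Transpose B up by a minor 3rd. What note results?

D

A third above B lands on the letter D.
A minor third spans 3 semitones, so B moves to pitch class 2. On the letter D that is D.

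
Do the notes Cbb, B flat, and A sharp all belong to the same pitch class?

Cbb is pitch class 10; Bb is pitch class 10; A# is pitch class 10.
All spellings map to pitch class 10, so they are enharmonically equivalent.

Yes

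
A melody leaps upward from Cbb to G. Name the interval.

Counting letters C–D–E–F–G gives a fifth.
Cbb→G = 9 semitones, 2 wider than the perfect fifth (7), so doubly augmented.

doubly augmented fifth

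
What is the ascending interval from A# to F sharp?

The letter names run A→F, a span of 5 letter steps, so the interval is some kind of sixth.
A# to F# is 8 semitones. A major sixth is 9, so 8 makes it minor.

minor sixth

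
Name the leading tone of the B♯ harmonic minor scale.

A##

The B# harmonic minor scale runs B# C## D# E# F## G# A##.
Degree 7 is A##.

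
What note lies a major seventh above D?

C#

A seventh above D lands on the letter C.
A major seventh spans 11 semitones, so D moves to pitch class 1. On the letter C that is C#.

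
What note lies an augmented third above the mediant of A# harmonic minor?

E##

The mediant of A# harmonic minor is C#.
An augmented third (5 semitones) above C# lands on the letter E, giving E##.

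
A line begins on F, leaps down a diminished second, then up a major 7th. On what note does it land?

D##

A diminished second down from F is E# (letter E, 0 semitones down).
A major seventh up from E# is D## (letter D, 11 semitones up).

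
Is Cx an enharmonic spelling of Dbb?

No

Two spellings are enharmonically equivalent only if they share a pitch class.
Here C## → 2, Dbb → 0; 0 ≠ 2, so they are not.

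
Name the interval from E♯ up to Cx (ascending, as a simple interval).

Counting letters E–F–G–A–B–C gives a sixth.
E#→C## = 9 semitones, exactly the major sixth.

major sixth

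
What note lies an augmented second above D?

E#

A second above D lands on the letter E.
An augmented second spans 3 semitones, so D moves to pitch class 5. On the letter E that is E#.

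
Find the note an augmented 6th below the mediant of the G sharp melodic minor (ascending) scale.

Db

The mediant of G# melodic minor (ascending) is B.
An augmented sixth (10 semitones) below B lands on the letter D, giving Db.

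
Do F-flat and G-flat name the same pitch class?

No

Two spellings are enharmonically equivalent only if they share a pitch class.
Here Fb → 4, Gb → 6; 4 ≠ 6, so they are not.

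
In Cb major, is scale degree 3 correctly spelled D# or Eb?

Eb

Each scale degree takes a distinct letter name. Degree 3 of a scale on C must use the letter E.
Eb and D# are enharmonically the same pitch, but only Eb uses the letter E, so it is the correct spelling here.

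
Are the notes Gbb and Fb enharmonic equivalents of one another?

No

Two spellings are enharmonically equivalent only if they share a pitch class.
Here Gbb → 5, Fb → 4; 4 ≠ 5, so they are not.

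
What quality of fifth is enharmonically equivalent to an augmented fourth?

An augmented fourth spans 6 semitones.
A fifth spanning 6 semitones is diminished (the perfect fifth is 7).

diminished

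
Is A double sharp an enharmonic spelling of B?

Yes

A## = pitch class 11 and B = pitch class 11 — the same pitch class, so they are enharmonic equivalents.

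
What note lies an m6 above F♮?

Db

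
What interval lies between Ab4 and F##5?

The letter names run A→F, a span of 5 letter steps, so the interval is some kind of sixth.
Ab to F## is 11 semitones. A major sixth is 9, so 11 makes it doubly augmented.

doubly augmented sixth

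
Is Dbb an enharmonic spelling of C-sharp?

Dbb is pitch class 0; C# is pitch class 1.
The pitch classes differ (0 vs. 1), so they are not enharmonic equivalents.

No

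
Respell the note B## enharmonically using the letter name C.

C#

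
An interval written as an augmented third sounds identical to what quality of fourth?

perfect

An augmented third spans 5 semitones.
A fourth spanning 5 semitones is perfect (the perfect fourth is 5).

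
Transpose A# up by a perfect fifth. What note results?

A up a perfect fifth is E, so the target letter is E.
From A#, a perfect fifth is 7 semitones up: E#.

E#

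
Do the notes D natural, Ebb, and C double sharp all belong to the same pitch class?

Yes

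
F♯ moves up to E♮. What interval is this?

minor seventh

Counting letters F–G–A–B–C–D–E gives a seventh.
F#→E = 10 semitones, 1 narrower than the major seventh (11), so minor.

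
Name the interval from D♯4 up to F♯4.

minor third

Counting letters D–E–F gives a third.
D#→F# = 3 semitones, 1 narrower than the major third (4), so minor.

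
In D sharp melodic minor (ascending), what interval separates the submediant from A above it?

The submediant of D# melodic minor (ascending) is B#.
B# up to A: letters B→A make it a seventh; 9 semitones makes it diminished.

diminished seventh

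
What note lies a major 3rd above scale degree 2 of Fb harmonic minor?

Bb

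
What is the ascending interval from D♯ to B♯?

major sixth

Counting letters D–E–F–G–A–B gives a sixth.
D#→B# = 9 semitones, exactly the major sixth.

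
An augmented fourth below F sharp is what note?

C

F down a perfect fourth is C, so the target letter is C.
From F#, an augmented fourth is 6 semitones down: C.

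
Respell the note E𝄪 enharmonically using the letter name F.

F#

Plain F sits 1 semitone below E##, so on the letter F the same pitch needs a sharp: F#.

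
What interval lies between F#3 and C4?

Counting letters F–G–A–B–C gives a fifth.
F#→C = 6 semitones, 1 narrower than the perfect fifth (7), so diminished.

diminished fifth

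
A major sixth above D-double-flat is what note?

A sixth above D lands on the letter B.
A major sixth spans 9 semitones, so Dbb moves to pitch class 9. On the letter B that is Bbb.

Bbb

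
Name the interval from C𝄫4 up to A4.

doubly augmented sixth

Counting letters C–D–E–F–G–A gives a sixth.
Cbb→A = 11 semitones, 2 wider than the major sixth (9), so doubly augmented.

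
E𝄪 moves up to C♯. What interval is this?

diminished sixth

The letter names run E→C, a span of 5 letter steps, so the interval is some kind of sixth.
E## to C# is 7 semitones. A major sixth is 9, so 7 makes it diminished.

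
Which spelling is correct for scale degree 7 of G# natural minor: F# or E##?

Each scale degree takes a distinct letter name. Degree 7 of a scale on G must use the letter F.
F# and E## are enharmonically the same pitch, but only F# uses the letter F, so it is the correct spelling here.

F#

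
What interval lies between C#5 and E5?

The letter names run C→E, a span of 2 letter steps, so the interval is some kind of third.
C# to E is 3 semitones. A major third is 4, so 3 makes it minor.

minor third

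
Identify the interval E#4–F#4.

minor second

The letter names run E→F, a span of 1 letter step, so the interval is some kind of second.
E# to F# is 1 semitone. A major second is 2, so 1 makes it minor.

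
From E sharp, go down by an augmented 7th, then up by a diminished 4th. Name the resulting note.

An augmented seventh down from E# is F (letter F, 12 semitones down).
A diminished fourth up from F is Bbb (letter B, 4 semitones up).

Bbb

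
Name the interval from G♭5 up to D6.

augmented fifth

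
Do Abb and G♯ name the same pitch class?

Abb is pitch class 7; G# is pitch class 8.
The pitch classes differ (7 vs. 8), so they are not enharmonic equivalents.

No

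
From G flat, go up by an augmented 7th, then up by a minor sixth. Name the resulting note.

An augmented seventh up from Gb is F# (letter F, 12 semitones up).
A minor sixth up from F# is D (letter D, 8 semitones up).

D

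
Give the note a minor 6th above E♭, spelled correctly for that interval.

A sixth above E lands on the letter C.
A minor sixth spans 8 semitones, so Eb moves to pitch class 11. On the letter C that is Cb.

Cb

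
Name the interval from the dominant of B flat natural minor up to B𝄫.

The dominant of Bb natural minor is F.
F up to Bbb: letters F→B make it a fourth; 4 semitones makes it diminished.

diminished fourth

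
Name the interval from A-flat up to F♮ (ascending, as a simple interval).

Counting letters A–B–C–D–E–F gives a sixth.
Ab→F = 9 semitones, exactly the major sixth.

major sixth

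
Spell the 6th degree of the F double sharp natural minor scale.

D#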